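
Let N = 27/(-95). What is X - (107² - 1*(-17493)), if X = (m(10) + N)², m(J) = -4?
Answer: -261035901/9025 ≈ -28924.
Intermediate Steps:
N = -27/95 (N = 27*(-1/95) = -27/95 ≈ -0.28421)
X = 165649/9025 (X = (-4 - 27/95)² = (-407/95)² = 165649/9025 ≈ 18.354)
X - (107² - 1*(-17493)) = 165649/9025 - (107² - 1*(-17493)) = 165649/9025 - (11449 + 17493) = 165649/9025 - 1*28942 = 165649/9025 - 28942 = -261035901/9025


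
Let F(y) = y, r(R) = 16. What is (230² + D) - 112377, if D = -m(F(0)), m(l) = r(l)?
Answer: -59493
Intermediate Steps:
m(l) = 16
D = -16 (D = -1*16 = -16)
(230² + D) - 112377 = (230² - 16) - 112377 = (52900 - 16) - 112377 = 52884 - 112377 = -59493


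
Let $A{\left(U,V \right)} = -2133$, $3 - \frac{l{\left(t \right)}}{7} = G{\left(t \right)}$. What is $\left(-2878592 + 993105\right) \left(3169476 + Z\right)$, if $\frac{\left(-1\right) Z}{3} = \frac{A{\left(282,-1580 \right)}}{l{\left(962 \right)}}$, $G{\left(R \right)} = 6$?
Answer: $- \frac{41828018819913}{7} \approx -5.9754 \cdot 10^{12}$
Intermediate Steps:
$l{\left(t \right)} = -21$ ($l{\left(t \right)} = 21 - 42 = -21$)
$Z = - \frac{2133}{7}$ ($Z = - 3 \left(- \frac{2133}{-21}\right) = - 3 \left(\left(-2133\right) \left(- \frac{1}{21}\right)\right) = \left(-3\right) \frac{711}{7} = - \frac{2133}{7} \approx -304.71$)
$\left(-2878592 + 993105\right) \left(3169476 + Z\right) = \left(-2878592 + 993105\right) \left(3169476 - \frac{2133}{7}\right) = \left(-1885487\right) \frac{22184199}{7} = - \frac{41828018819913}{7}$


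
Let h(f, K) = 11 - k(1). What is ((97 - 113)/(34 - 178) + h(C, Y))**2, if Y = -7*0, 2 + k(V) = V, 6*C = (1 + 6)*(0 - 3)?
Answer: 11881/81 ≈ 146.68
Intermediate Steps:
C = -7/2 (C = ((1 + 6)*(0 - 3))/6 = (7*(-3))/6 = (1/6)*(-21) = -7/2 ≈ -3.5000)
k(V) = -2 + V
Y = 0
h(f, K) = 12 (h(f, K) = 11 - (-2 + 1) = 11 - 1*(-1) = 11 + 1 = 12)
((97 - 113)/(34 - 178) + h(C, Y))**2 = ((97 - 113)/(34 - 178) + 12)**2 = (-16/(-144) + 12)**2 = (-16*(-1/144) + 12)**2 = (1/9 + 12)**2 = (109/9)**2 = 11881/81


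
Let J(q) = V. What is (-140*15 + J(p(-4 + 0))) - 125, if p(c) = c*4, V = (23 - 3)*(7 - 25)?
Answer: -2585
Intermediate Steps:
V = -360 (V = 20*(-18) = -360)
p(c) = 4*c
J(q) = -360
(-140*15 + J(p(-4 + 0))) - 125 = (-140*15 - 360) - 125 = (-2100 - 360) - 125 = -2460 - 125 = -2585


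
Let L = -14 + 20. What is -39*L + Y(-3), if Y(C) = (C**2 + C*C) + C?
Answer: -219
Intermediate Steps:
L = 6
Y(C) = C + 2*C**2 (Y(C) = (C**2 + C**2) + C = 2*C**2 + C = C + 2*C**2)
-39*L + Y(-3) = -39*6 - 3*(1 + 2*(-3)) = -234 - 3*(1 - 6) = -234 - 3*(-5) = -234 + 15 = -219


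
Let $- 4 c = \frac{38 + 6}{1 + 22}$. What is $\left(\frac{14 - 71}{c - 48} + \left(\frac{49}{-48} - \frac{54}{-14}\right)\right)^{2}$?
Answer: $\frac{2259282554281}{140355129600} \approx 16.097$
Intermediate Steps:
$c = - \frac{11}{23}$ ($c = - \frac{\left(38 + 6\right) \frac{1}{1 + 22}}{4} = - \frac{44 \cdot \frac{1}{23}}{4} = \left(- \frac{1}{4}\right) \frac{44}{23} = - \frac{11}{23} \approx -0.47826$)
$\left(\frac{14 - 71}{c - 48} + \left(\frac{49}{-48} - \frac{54}{-14}\right)\right)^{2} = \left(\frac{14 - 71}{- \frac{11}{23} - 48} + \left(\frac{49}{-48} - \frac{54}{-14}\right)\right)^{2} = \left(- \frac{57}{- \frac{1115}{23}} + \left(49 \left(- \frac{1}{48}\right) - - \frac{27}{7}\right)\right)^{2} = \left(\left(-57\right) \left(- \frac{23}{1115}\right) + \left(- \frac{49}{48} + \frac{27}{7}\right)\right)^{2} = \left(\frac{1311}{1115} + \frac{953}{336}\right)^{2} = \left(\frac{1503091}{374640}\right)^{2} = \frac{2259282554281}{140355129600}$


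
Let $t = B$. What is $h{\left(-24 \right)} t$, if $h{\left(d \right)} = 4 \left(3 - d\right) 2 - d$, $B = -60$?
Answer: $-14400$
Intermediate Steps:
$h{\left(d \right)} = 24 - 9 d$ ($h{\left(d \right)} = \left(12 - 4 d\right) 2 - d = \left(24 - 8 d\right) - d = 24 - 9 d$)
$t = -60$
$h{\left(-24 \right)} t = \left(24 - -216\right) \left(-60\right) = \left(24 + 216\right) \left(-60\right) = 240 \left(-60\right) = -14400$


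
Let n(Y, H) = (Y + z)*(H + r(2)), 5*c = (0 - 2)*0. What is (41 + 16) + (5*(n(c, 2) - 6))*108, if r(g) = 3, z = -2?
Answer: -8583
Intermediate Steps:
c = 0 (c = ((0 - 2)*0)/5 = (-2*0)/5 = (1/5)*0 = 0)
n(Y, H) = (-2 + Y)*(3 + H) (n(Y, H) = (Y - 2)*(H + 3) = (-2 + Y)*(3 + H))
(41 + 16) + (5*(n(c, 2) - 6))*108 = (41 + 16) + (5*((-6 - 2*2 + 3*0 + 2*0) - 6))*108 = 57 + (5*((-6 - 4 + 0 + 0) - 6))*108 = 57 + (5*(-10 - 6))*108 = 57 + (5*(-16))*108 = 57 - 80*108 = 57 - 8640 = -8583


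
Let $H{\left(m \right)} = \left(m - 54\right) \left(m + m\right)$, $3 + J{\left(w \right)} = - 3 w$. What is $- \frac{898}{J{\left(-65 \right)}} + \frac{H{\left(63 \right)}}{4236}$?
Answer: $- \frac{149425}{33888} \approx -4.4094$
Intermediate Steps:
$J{\left(w \right)} = -3 - 3 w$
$H{\left(m \right)} = 2 m \left(-54 + m\right)$ ($H{\left(m \right)} = \left(-54 + m\right) 2 m = 2 m \left(-54 + m\right)$)
$- \frac{898}{J{\left(-65 \right)}} + \frac{H{\left(63 \right)}}{4236} = - \frac{898}{-3 - -195} + \frac{2 \cdot 63 \left(-54 + 63\right)}{4236} = - \frac{898}{-3 + 195} + 2 \cdot 63 \cdot 9 \cdot \frac{1}{4236} = - \frac{898}{192} + 1134 \cdot \frac{1}{4236} = \left(-898\right) \frac{1}{192} + \frac{189}{706} = - \frac{449}{96} + \frac{189}{706} = - \frac{149425}{33888}$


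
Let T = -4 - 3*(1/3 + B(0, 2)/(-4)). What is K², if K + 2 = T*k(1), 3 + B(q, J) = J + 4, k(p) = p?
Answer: 361/16 ≈ 22.563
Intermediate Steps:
B(q, J) = 1 + J (B(q, J) = -3 + (J + 4) = -3 + (4 + J) = 1 + J)
T = -11/4 (T = -4 - 3*(1/3 + (1 + 2)/(-4)) = -4 - 3*(1*(⅓) + 3*(-¼)) = -4 - 3*(⅓ - ¾) = -4 - 3*(-5/12) = -4 + 5/4 = -11/4 ≈ -2.7500)
K = -19/4 (K = -2 - 11/4*1 = -2 - 11/4 = -19/4 ≈ -4.7500)
K² = (-19/4)² = 361/16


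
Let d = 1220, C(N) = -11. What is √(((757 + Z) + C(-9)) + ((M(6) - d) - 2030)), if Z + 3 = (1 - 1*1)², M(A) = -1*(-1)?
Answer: I*√2506 ≈ 50.06*I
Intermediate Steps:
M(A) = 1
Z = -3 (Z = -3 + (1 - 1*1)² = -3 + (1 - 1)² = -3 + 0² = -3 + 0 = -3)
√(((757 + Z) + C(-9)) + ((M(6) - d) - 2030)) = √(((757 - 3) - 11) + ((1 - 1*1220) - 2030)) = √((754 - 11) + ((1 - 1220) - 2030)) = √(743 + (-1219 - 2030)) = √(743 - 3249) = √(-2506) = I*√2506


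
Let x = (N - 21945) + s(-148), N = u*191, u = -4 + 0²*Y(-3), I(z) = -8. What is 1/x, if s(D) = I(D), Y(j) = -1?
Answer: -1/22717 ≈ -4.4020e-5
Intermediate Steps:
u = -4 (u = -4 + 0²*(-1) = -4 + 0*(-1) = -4 + 0 = -4)
s(D) = -8
N = -764 (N = -4*191 = -764)
x = -22717 (x = (-764 - 21945) - 8 = -22709 - 8 = -22717)
1/x = 1/(-22717) = -1/22717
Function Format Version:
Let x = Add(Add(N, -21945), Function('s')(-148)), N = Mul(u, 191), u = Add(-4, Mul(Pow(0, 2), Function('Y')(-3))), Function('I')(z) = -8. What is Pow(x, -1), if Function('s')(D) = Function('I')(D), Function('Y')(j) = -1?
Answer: Rational(-1, 22717) ≈ -4.4020e-5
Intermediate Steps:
u = -4 (u = Add(-4, Mul(Pow(0, 2), -1)) = Add(-4, Mul(0, -1)) = Add(-4, 0) = -4)
Function('s')(D) = -8
N = -764 (N = Mul(-4, 191) = -764)
x = -22717 (x = Add(Add(-764, -21945), -8) = Add(-22709, -8) = -22717)
Pow(x, -1) = Pow(-22717, -1) = Rational(-1, 22717)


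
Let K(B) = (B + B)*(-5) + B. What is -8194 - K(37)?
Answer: -7861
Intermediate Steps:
K(B) = -9*B (K(B) = (2*B)*(-5) + B = -10*B + B = -9*B)
-8194 - K(37) = -8194 - (-9)*37 = -8194 - 1*(-333) = -8194 + 333 = -7861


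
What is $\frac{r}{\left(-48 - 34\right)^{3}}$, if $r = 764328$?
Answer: $- \frac{95541}{68921} \approx -1.3862$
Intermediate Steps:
$\frac{r}{\left(-48 - 34\right)^{3}} = \frac{764328}{\left(-48 - 34\right)^{3}} = \frac{764328}{\left(-82\right)^{3}} = \frac{764328}{-551368} = 764328 \left(- \frac{1}{551368}\right) = - \frac{95541}{68921}$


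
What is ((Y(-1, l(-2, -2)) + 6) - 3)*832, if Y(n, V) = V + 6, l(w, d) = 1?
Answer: 8320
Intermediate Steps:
Y(n, V) = 6 + V
((Y(-1, l(-2, -2)) + 6) - 3)*832 = (((6 + 1) + 6) - 3)*832 = ((7 + 6) - 3)*832 = (13 - 3)*832 = 10*832 = 8320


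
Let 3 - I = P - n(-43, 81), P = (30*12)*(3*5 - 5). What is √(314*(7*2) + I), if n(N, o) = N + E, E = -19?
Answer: √737 ≈ 27.148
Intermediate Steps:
n(N, o) = -19 + N (n(N, o) = N - 19 = -19 + N)
P = 3600 (P = 360*(15 - 5) = 360*10 = 3600)
I = -3659 (I = 3 - (3600 - (-19 - 43)) = 3 - (3600 - 1*(-62)) = 3 - (3600 + 62) = 3 - 1*3662 = 3 - 3662 = -3659)
√(314*(7*2) + I) = √(314*(7*2) - 3659) = √(314*14 - 3659) = √(4396 - 3659) = √737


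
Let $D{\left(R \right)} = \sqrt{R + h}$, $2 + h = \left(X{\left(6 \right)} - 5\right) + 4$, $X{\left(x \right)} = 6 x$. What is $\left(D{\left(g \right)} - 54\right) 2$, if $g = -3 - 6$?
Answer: $-108 + 4 \sqrt{6} \approx -98.202$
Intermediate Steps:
$g = -9$ ($g = -3 - 6 = -9$)
$h = 33$ ($h = -2 + \left(\left(6 \cdot 6 - 5\right) + 4\right) = -2 + \left(\left(36 - 5\right) + 4\right) = -2 + \left(31 + 4\right) = -2 + 35 = 33$)
$D{\left(R \right)} = \sqrt{33 + R}$ ($D{\left(R \right)} = \sqrt{R + 33} = \sqrt{33 + R}$)
$\left(D{\left(g \right)} - 54\right) 2 = \left(\sqrt{33 - 9} - 54\right) 2 = \left(\sqrt{24} - 54\right) 2 = \left(2 \sqrt{6} - 54\right) 2 = \left(-54 + 2 \sqrt{6}\right) 2 = -108 + 4 \sqrt{6}$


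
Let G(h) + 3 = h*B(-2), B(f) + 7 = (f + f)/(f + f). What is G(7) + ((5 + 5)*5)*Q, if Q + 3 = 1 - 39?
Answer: -2095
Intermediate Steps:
B(f) = -6 (B(f) = -7 + (f + f)/(f + f) = -7 + (2*f)/((2*f)) = -7 + (2*f)*(1/(2*f)) = -7 + 1 = -6)
G(h) = -3 - 6*h (G(h) = -3 + h*(-6) = -3 - 6*h)
Q = -41 (Q = -3 + (1 - 39) = -3 - 38 = -41)
G(7) + ((5 + 5)*5)*Q = (-3 - 6*7) + ((5 + 5)*5)*(-41) = (-3 - 42) + (10*5)*(-41) = -45 + 50*(-41) = -45 - 2050 = -2095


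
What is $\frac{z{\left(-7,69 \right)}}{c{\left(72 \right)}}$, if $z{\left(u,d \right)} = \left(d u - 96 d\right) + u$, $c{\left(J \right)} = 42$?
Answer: $- \frac{3557}{21} \approx -169.38$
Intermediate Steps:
$z{\left(u,d \right)} = u - 96 d + d u$ ($z{\left(u,d \right)} = \left(- 96 d + d u\right) + u = u - 96 d + d u$)
$\frac{z{\left(-7,69 \right)}}{c{\left(72 \right)}} = \frac{-7 - 6624 + 69 \left(-7\right)}{42} = \left(-7 - 6624 - 483\right) \frac{1}{42} = \left(-7114\right) \frac{1}{42} = - \frac{3557}{21}$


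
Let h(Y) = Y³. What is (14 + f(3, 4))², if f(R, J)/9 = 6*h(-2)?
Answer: 174724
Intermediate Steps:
f(R, J) = -432 (f(R, J) = 9*(6*(-2)³) = 9*(6*(-8)) = 9*(-48) = -432)
(14 + f(3, 4))² = (14 - 432)² = (-418)² = 174724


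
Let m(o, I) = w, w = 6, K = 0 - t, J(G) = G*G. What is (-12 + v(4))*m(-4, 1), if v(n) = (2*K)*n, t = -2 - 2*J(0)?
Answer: 24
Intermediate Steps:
J(G) = G²
t = -2 (t = -2 - 2*0² = -2 - 2*0 = -2 + 0 = -2)
K = 2 (K = 0 - 1*(-2) = 0 + 2 = 2)
v(n) = 4*n (v(n) = (2*2)*n = 4*n)
m(o, I) = 6
(-12 + v(4))*m(-4, 1) = (-12 + 4*4)*6 = (-12 + 16)*6 = 4*6 = 24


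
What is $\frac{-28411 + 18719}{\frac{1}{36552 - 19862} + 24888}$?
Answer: $- \frac{161759480}{415380721} \approx -0.38942$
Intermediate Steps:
$\frac{-28411 + 18719}{\frac{1}{36552 - 19862} + 24888} = - \frac{9692}{\frac{1}{16690} + 24888} = - \frac{9692}{\frac{415380721}{16690}} = \left(-9692\right) \frac{16690}{415380721} = - \frac{161759480}{415380721}$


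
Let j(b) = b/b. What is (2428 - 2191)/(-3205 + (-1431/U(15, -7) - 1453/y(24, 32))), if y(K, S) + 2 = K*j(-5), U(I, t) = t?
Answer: -36498/472259 ≈ -0.077284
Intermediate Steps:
j(b) = 1
y(K, S) = -2 + K (y(K, S) = -2 + K*1 = -2 + K)
(2428 - 2191)/(-3205 + (-1431/U(15, -7) - 1453/y(24, 32))) = (2428 - 2191)/(-3205 + (-1431/(-7) - 1453/(-2 + 24))) = 237/(-3205 + (-1431*(-⅐) - 1453/22)) = 237/(-3205 + (1431/7 - 1453*1/22)) = 237/(-3205 + (1431/7 - 1453/22)) = 237/(-3205 + 21311/154) = 237/(-472259/154) = 237*(-154/472259) = -36498/472259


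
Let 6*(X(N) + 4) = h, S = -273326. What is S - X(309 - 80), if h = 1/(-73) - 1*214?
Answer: -119699413/438 ≈ -2.7329e+5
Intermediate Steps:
h = -15623/73 (h = -1/73 - 214 = -15623/73 ≈ -214.01)
X(N) = -17375/438 (X(N) = -4 + (⅙)*(-15623/73) = -4 - 15623/438 = -17375/438)
S - X(309 - 80) = -273326 - 1*(-17375/438) = -273326 + 17375/438 = -119699413/438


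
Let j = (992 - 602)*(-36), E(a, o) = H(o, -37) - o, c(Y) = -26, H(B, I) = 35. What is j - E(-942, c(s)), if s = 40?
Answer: -14101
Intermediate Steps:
E(a, o) = 35 - o
j = -14040 (j = 390*(-36) = -14040)
j - E(-942, c(s)) = -14040 - (35 - 1*(-26)) = -14040 - (35 + 26) = -14040 - 1*61 = -14040 - 61 = -14101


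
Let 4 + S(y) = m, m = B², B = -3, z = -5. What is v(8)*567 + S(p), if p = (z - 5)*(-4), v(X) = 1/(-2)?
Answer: -557/2 ≈ -278.50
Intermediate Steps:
v(X) = -½
p = 40 (p = (-5 - 5)*(-4) = -10*(-4) = 40)
m = 9 (m = (-3)² = 9)
S(y) = 5 (S(y) = -4 + 9 = 5)
v(8)*567 + S(p) = -½*567 + 5 = -567/2 + 5 = -557/2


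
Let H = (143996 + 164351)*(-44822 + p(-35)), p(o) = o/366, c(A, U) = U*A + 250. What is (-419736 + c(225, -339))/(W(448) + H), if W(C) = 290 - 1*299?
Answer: 181448526/5058397695083 ≈ 3.5871e-5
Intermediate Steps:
W(C) = -9 (W(C) = 290 - 299 = -9)
c(A, U) = 250 + A*U (c(A, U) = A*U + 250 = 250 + A*U)
p(o) = o/366 (p(o) = o*(1/366) = o/366)
H = -5058397691789/366 (H = (143996 + 164351)*(-44822 + (1/366)*(-35)) = 308347*(-44822 - 35/366) = 308347*(-16404887/366) = -5058397691789/366 ≈ -1.3821e+10)
(-419736 + c(225, -339))/(W(448) + H) = (-419736 + (250 + 225*(-339)))/(-9 - 5058397691789/366) = (-419736 + (250 - 76275))/(-5058397695083/366) = (-419736 - 76025)*(-366/5058397695083) = -495761*(-366/5058397695083) = 181448526/5058397695083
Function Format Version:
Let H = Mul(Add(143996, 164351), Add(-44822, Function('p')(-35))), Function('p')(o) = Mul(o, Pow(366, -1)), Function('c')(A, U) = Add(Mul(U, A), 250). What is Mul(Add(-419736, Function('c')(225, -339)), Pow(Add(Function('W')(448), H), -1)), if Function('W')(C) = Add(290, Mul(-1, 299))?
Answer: Rational(181448526, 5058397695083) ≈ 3.5871e-5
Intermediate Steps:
Function('W')(C) = -9 (Function('W')(C) = Add(290, -299) = -9)
Function('c')(A, U) = Add(250, Mul(A, U)) (Function('c')(A, U) = Add(Mul(A, U), 250) = Add(250, Mul(A, U)))
Function('p')(o) = Mul(Rational(1, 366), o) (Function('p')(o) = Mul(o, Rational(1, 366)) = Mul(Rational(1, 366), o))
H = Rational(-5058397691789, 366) (H = Mul(Add(143996, 164351), Add(-44822, Mul(Rational(1, 366), -35))) = Mul(308347, Add(-44822, Rational(-35, 366))) = Mul(308347, Rational(-16404887, 366)) = Rational(-5058397691789, 366) ≈ -1.3821e+10)
Mul(Add(-419736, Function('c')(225, -339)), Pow(Add(Function('W')(448), H), -1)) = Mul(Add(-419736, Add(250, Mul(225, -339))), Pow(Add(-9, Rational(-5058397691789, 366)), -1)) = Mul(Add(-419736, Add(250, -76275)), Pow(Rational(-5058397695083, 366), -1)) = Mul(Add(-419736, -76025), Rational(-366, 5058397695083)) = Mul(-495761, Rational(-366, 5058397695083)) = Rational(181448526, 5058397695083)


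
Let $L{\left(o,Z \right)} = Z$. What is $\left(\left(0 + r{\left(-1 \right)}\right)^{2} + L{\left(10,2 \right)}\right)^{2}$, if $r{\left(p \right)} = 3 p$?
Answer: $121$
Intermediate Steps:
$\left(\left(0 + r{\left(-1 \right)}\right)^{2} + L{\left(10,2 \right)}\right)^{2} = \left(\left(0 + 3 \left(-1\right)\right)^{2} + 2\right)^{2} = \left(\left(0 - 3\right)^{2} + 2\right)^{2} = \left(\left(-3\right)^{2} + 2\right)^{2} = \left(9 + 2\right)^{2} = 11^{2} = 121$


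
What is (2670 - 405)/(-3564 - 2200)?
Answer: -2265/5764 ≈ -0.39296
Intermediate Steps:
(2670 - 405)/(-3564 - 2200) = 2265/(-5764) = 2265*(-1/5764) = -2265/5764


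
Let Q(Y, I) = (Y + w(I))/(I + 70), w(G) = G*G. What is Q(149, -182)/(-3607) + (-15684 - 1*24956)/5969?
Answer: -127711049/18987248 ≈ -6.7262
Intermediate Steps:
w(G) = G²
Q(Y, I) = (Y + I²)/(70 + I) (Q(Y, I) = (Y + I²)/(I + 70) = (Y + I²)/(70 + I))
Q(149, -182)/(-3607) + (-15684 - 1*24956)/5969 = ((149 + (-182)²)/(70 - 182))/(-3607) + (-15684 - 1*24956)/5969 = ((149 + 33124)/(-112))*(-1/3607) + (-15684 - 24956)*(1/5969) = -1/112*33273*(-1/3607) - 40640*1/5969 = -33273/112*(-1/3607) - 320/47 = 33273/403984 - 320/47 = -127711049/18987248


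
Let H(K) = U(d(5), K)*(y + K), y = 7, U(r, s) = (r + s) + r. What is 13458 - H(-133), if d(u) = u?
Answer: -2040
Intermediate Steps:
U(r, s) = s + 2*r
H(K) = (7 + K)*(10 + K) (H(K) = (K + 2*5)*(7 + K) = (K + 10)*(7 + K) = (10 + K)*(7 + K) = (7 + K)*(10 + K))
13458 - H(-133) = 13458 - (7 - 133)*(10 - 133) = 13458 - (-126)*(-123) = 13458 - 1*15498 = 13458 - 15498 = -2040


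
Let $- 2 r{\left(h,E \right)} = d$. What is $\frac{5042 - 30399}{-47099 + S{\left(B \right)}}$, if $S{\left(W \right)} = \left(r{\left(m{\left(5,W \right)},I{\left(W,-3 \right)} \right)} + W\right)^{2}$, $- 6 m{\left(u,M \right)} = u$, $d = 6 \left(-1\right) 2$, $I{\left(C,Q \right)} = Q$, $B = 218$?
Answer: $- \frac{25357}{3077} \approx -8.2408$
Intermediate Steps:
$d = -12$ ($d = \left(-6\right) 2 = -12$)
$m{\left(u,M \right)} = - \frac{u}{6}$
$r{\left(h,E \right)} = 6$ ($r{\left(h,E \right)} = \left(- \frac{1}{2}\right) \left(-12\right) = 6$)
$S{\left(W \right)} = \left(6 + W\right)^{2}$
$\frac{5042 - 30399}{-47099 + S{\left(B \right)}} = \frac{5042 - 30399}{-47099 + \left(6 + 218\right)^{2}} = - \frac{25357}{-47099 + 224^{2}} = - \frac{25357}{-47099 + 50176} = - \frac{25357}{3077}$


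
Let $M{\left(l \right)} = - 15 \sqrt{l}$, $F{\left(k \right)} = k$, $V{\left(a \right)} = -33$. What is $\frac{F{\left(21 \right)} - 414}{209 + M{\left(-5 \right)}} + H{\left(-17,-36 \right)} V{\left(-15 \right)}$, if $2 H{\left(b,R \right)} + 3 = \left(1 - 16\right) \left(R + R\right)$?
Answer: $- \frac{398153580}{22403} - \frac{5895 i \sqrt{5}}{44806} \approx -17772.0 - 0.29419 i$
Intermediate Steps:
$H{\left(b,R \right)} = - \frac{3}{2} - 15 R$ ($H{\left(b,R \right)} = - \frac{3}{2} + \frac{\left(1 - 16\right) \left(R + R\right)}{2} = - \frac{3}{2} + \frac{\left(-15\right) 2 R}{2} = - \frac{3}{2} + \frac{\left(-30\right) R}{2} = - \frac{3}{2} - 15 R$)
$\frac{F{\left(21 \right)} - 414}{209 + M{\left(-5 \right)}} + H{\left(-17,-36 \right)} V{\left(-15 \right)} = \frac{21 - 414}{209 - 15 \sqrt{-5}} + \left(- \frac{3}{2} - -540\right) \left(-33\right) = - \frac{393}{209 - 15 i \sqrt{5}} + \left(- \frac{3}{2} + 540\right) \left(-33\right) = - \frac{393}{209 - 15 i \sqrt{5}} + \frac{1077}{2} \left(-33\right) = - \frac{393}{209 - 15 i \sqrt{5}} - \frac{35541}{2} = - \frac{35541}{2} - \frac{393}{209 - 15 i \sqrt{5}}$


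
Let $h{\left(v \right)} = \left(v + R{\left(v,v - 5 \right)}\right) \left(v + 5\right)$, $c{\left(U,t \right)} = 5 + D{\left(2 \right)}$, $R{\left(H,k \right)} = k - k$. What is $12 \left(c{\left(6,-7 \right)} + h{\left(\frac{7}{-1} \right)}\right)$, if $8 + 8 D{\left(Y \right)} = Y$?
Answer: $219$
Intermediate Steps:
$D{\left(Y \right)} = -1 + \frac{Y}{8}$
$R{\left(H,k \right)} = 0$
$c{\left(U,t \right)} = \frac{17}{4}$ ($c{\left(U,t \right)} = 5 + \left(-1 + \frac{1}{8} \cdot 2\right) = 5 + \left(-1 + \frac{1}{4}\right) = 5 - \frac{3}{4} = \frac{17}{4}$)
$h{\left(v \right)} = v \left(5 + v\right)$ ($h{\left(v \right)} = \left(v + 0\right) \left(v + 5\right) = v \left(5 + v\right)$)
$12 \left(c{\left(6,-7 \right)} + h{\left(\frac{7}{-1} \right)}\right) = 12 \left(\frac{17}{4} + \frac{7}{-1} \left(5 + \frac{7}{-1}\right)\right) = 12 \left(\frac{17}{4} + 7 \left(-1\right) \left(5 + 7 \left(-1\right)\right)\right) = 12 \left(\frac{17}{4} - 7 \left(5 - 7\right)\right) = 12 \left(\frac{17}{4} - -14\right) = 12 \left(\frac{17}{4} + 14\right) = 12 \cdot \frac{73}{4} = 219$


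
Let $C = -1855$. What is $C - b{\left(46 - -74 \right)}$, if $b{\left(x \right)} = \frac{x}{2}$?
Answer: $-1915$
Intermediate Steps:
$b{\left(x \right)} = \frac{x}{2}$ ($b{\left(x \right)} = x \frac{1}{2} = \frac{x}{2}$)
$C - b{\left(46 - -74 \right)} = -1855 - \frac{46 - -74}{2} = -1855 - \frac{46 + 74}{2} = -1855 - \frac{1}{2} \cdot 120 = -1855 - 60 = -1915$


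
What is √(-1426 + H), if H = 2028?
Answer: √602 ≈ 24.536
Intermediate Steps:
√(-1426 + H) = √(-1426 + 2028) = √602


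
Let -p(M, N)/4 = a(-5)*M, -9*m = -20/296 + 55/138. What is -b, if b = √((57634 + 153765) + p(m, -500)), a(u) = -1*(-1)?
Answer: -√12400733372259/7659 ≈ -459.78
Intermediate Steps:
a(u) = 1
m = -845/22977 (m = -(-20/296 + 55/138)/9 = -(-20*1/296 + 55*(1/138))/9 = -(-5/74 + 55/138)/9 = -⅑*845/2553 = -845/22977 ≈ -0.036776)
p(M, N) = -4*M
b = √12400733372259/7659 (b = √((57634 + 153765) - 4*(-845/22977)) = √(211399 + 3380/22977) = √(4857318203/22977) = √12400733372259/7659 ≈ 459.78)
-b = -√12400733372259/7659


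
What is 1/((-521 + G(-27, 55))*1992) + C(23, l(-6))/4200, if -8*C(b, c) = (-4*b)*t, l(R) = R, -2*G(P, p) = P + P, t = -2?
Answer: -314407/57402800 ≈ -0.0054772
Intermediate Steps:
G(P, p) = -P (G(P, p) = -(P + P)/2 = -P)
C(b, c) = -b (C(b, c) = -(-4*b)*(-2)/8 = -b)
1/((-521 + G(-27, 55))*1992) + C(23, l(-6))/4200 = 1/(-521 - 1*(-27)*1992) - 1*23/4200 = (1/1992)/(-521 + 27) - 23*1/4200 = (1/1992)/(-494) - 23/4200 = -1/494*1/1992 - 23/4200 = -1/984048 - 23/4200 = -314407/57402800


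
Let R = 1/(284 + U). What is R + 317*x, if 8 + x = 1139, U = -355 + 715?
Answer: 230891389/644 ≈ 3.5853e+5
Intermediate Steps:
U = 360
x = 1131 (x = -8 + 1139 = 1131)
R = 1/644 (R = 1/(284 + 360) = 1/644 ≈ 0.0015528)
R + 317*x = 1/644 + 317*1131 = 1/644 + 358527 = 230891389/644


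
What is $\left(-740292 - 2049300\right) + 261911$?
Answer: $-2527681$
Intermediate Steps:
$\left(-740292 - 2049300\right) + 261911 = -2789592 + 261911 = -2527681$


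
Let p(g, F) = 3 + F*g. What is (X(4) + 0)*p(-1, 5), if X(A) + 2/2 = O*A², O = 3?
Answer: -94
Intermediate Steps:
X(A) = -1 + 3*A²
(X(4) + 0)*p(-1, 5) = ((-1 + 3*4²) + 0)*(3 + 5*(-1)) = ((-1 + 3*16) + 0)*(3 - 5) = ((-1 + 48) + 0)*(-2) = (47 + 0)*(-2) = 47*(-2) = -94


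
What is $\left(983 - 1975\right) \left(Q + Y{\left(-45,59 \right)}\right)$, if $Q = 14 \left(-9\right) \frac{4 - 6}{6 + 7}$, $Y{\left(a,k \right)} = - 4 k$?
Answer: $\frac{2793472}{13} \approx 2.1488 \cdot 10^{5}$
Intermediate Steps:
$Q = \frac{252}{13}$ ($Q = - 126 \left(- \frac{2}{13}\right) = - 126 \left(\left(-2\right) \frac{1}{13}\right) = \left(-126\right) \left(- \frac{2}{13}\right) = \frac{252}{13} \approx 19.385$)
$\left(983 - 1975\right) \left(Q + Y{\left(-45,59 \right)}\right) = \left(983 - 1975\right) \left(\frac{252}{13} - 236\right) = - 992 \left(\frac{252}{13} - 236\right) = \left(-992\right) \left(- \frac{2816}{13}\right) = \frac{2793472}{13}$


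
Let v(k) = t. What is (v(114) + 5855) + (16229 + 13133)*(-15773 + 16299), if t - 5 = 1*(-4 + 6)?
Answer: 15450274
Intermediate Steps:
t = 7 (t = 5 + 1*(-4 + 6) = 5 + 1*2 = 5 + 2 = 7)
v(k) = 7
(v(114) + 5855) + (16229 + 13133)*(-15773 + 16299) = (7 + 5855) + (16229 + 13133)*(-15773 + 16299) = 5862 + 29362*526 = 5862 + 15444412 = 15450274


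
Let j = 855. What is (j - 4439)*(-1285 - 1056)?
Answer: 8390144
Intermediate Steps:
(j - 4439)*(-1285 - 1056) = (855 - 4439)*(-1285 - 1056) = -3584*(-2341) = 8390144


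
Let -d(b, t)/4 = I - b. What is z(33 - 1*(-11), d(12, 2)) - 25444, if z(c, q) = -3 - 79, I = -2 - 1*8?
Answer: -25526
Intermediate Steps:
I = -10 (I = -2 - 8 = -10)
d(b, t) = 40 + 4*b (d(b, t) = -4*(-10 - b) = 40 + 4*b)
z(c, q) = -82
z(33 - 1*(-11), d(12, 2)) - 25444 = -82 - 25444 = -25526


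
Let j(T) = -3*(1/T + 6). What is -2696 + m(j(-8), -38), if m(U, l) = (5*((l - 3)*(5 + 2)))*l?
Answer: 51834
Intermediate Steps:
j(T) = -18 - 3/T (j(T) = -3*(6 + 1/T) = -18 - 3/T)
m(U, l) = l*(-105 + 35*l) (m(U, l) = (5*((-3 + l)*7))*l = (5*(-21 + 7*l))*l = (-105 + 35*l)*l = l*(-105 + 35*l))
-2696 + m(j(-8), -38) = -2696 + 35*(-38)*(-3 - 38) = -2696 + 35*(-38)*(-41) = -2696 + 54530 = 51834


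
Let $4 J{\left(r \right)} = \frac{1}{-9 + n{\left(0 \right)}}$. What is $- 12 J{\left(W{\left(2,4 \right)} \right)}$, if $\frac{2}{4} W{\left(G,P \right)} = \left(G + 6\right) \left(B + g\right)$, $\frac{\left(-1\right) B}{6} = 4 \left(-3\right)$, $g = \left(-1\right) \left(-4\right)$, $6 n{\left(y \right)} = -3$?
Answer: $\frac{6}{19} \approx 0.31579$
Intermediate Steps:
$n{\left(y \right)} = - \frac{1}{2}$ ($n{\left(y \right)} = \frac{1}{6} \left(-3\right) = - \frac{1}{2}$)
$g = 4$
$B = 72$ ($B = - 6 \cdot 4 \left(-3\right) = \left(-6\right) \left(-12\right) = 72$)
$W{\left(G,P \right)} = 912 + 152 G$ ($W{\left(G,P \right)} = 2 \left(G + 6\right) \left(72 + 4\right) = 2 \left(6 + G\right) 76 = 2 \left(456 + 76 G\right) = 912 + 152 G$)
$J{\left(r \right)} = - \frac{1}{38}$ ($J{\left(r \right)} = \frac{1}{4 \left(-9 - \frac{1}{2}\right)} = \frac{1}{4 \left(- \frac{19}{2}\right)} = \frac{1}{4} \left(- \frac{2}{19}\right) = - \frac{1}{38}$)
$- 12 J{\left(W{\left(2,4 \right)} \right)} = \left(-12\right) \left(- \frac{1}{38}\right) = \frac{6}{19}$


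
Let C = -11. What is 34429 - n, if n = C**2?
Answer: 34308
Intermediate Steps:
n = 121 (n = (-11)**2 = 121)
34429 - n = 34429 - 1*121 = 34429 - 121 = 34308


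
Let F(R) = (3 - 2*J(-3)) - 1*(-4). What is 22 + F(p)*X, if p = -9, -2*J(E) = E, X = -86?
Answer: -322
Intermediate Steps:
J(E) = -E/2
F(R) = 4 (F(R) = (3 - (-1)*(-3)) - 1*(-4) = (3 - 2*3/2) + 4 = (3 - 3) + 4 = 0 + 4 = 4)
22 + F(p)*X = 22 + 4*(-86) = 22 - 344 = -322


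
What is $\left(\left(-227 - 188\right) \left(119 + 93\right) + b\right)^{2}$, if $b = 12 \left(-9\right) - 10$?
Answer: $7761257604$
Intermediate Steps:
$b = -118$ ($b = -108 - 10 = -118$)
$\left(\left(-227 - 188\right) \left(119 + 93\right) + b\right)^{2} = \left(\left(-227 - 188\right) \left(119 + 93\right) - 118\right)^{2} = \left(\left(-415\right) 212 - 118\right)^{2} = \left(-87980 - 118\right)^{2} = \left(-88098\right)^{2} = 7761257604$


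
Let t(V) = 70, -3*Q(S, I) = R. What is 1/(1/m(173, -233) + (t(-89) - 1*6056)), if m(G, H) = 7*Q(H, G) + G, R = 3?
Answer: -166/993675 ≈ -0.00016706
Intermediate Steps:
Q(S, I) = -1 (Q(S, I) = -⅓*3 = -1)
m(G, H) = -7 + G (m(G, H) = 7*(-1) + G = -7 + G)
1/(1/m(173, -233) + (t(-89) - 1*6056)) = 1/(1/(-7 + 173) + (70 - 1*6056)) = 1/(1/166 + (70 - 6056)) = 1/(1/166 - 5986) = 1/(-993675/166) = -166/993675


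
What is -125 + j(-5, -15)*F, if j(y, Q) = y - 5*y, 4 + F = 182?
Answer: 3435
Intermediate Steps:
F = 178 (F = -4 + 182 = 178)
j(y, Q) = -4*y
-125 + j(-5, -15)*F = -125 - 4*(-5)*178 = -125 + 20*178 = -125 + 3560 = 3435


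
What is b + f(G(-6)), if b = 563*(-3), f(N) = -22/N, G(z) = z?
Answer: -5056/3 ≈ -1685.3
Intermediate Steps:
b = -1689
b + f(G(-6)) = -1689 - 22/(-6) = -1689 - 22*(-1/6) = -1689 + 11/3 = -5056/3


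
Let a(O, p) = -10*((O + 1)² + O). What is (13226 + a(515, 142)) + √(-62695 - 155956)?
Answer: -2654484 + I*√218651 ≈ -2.6545e+6 + 467.6*I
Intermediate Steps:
a(O, p) = -10*O - 10*(1 + O)² (a(O, p) = -10*((1 + O)² + O) = -10*(O + (1 + O)²) = -10*O - 10*(1 + O)²)
(13226 + a(515, 142)) + √(-62695 - 155956) = (13226 + (-10*515 - 10*(1 + 515)²)) + √(-62695 - 155956) = (13226 + (-5150 - 10*516²)) + √(-218651) = (13226 + (-5150 - 10*266256)) + I*√218651 = (13226 + (-5150 - 2662560)) + I*√218651 = (13226 - 2667710) + I*√218651 = -2654484 + I*√218651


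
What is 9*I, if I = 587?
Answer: 5283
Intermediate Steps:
9*I = 9*587 = 5283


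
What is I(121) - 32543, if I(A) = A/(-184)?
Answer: -5988033/184 ≈ -32544.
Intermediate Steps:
I(A) = -A/184 (I(A) = A*(-1/184) = -A/184)
I(121) - 32543 = -1/184*121 - 32543 = -121/184 - 32543 = -5988033/184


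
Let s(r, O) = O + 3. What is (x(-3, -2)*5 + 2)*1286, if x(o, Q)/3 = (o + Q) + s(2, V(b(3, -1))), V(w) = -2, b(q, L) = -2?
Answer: -74588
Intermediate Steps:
s(r, O) = 3 + O
x(o, Q) = 3 + 3*Q + 3*o (x(o, Q) = 3*((o + Q) + (3 - 2)) = 3*((Q + o) + 1) = 3*(1 + Q + o) = 3 + 3*Q + 3*o)
(x(-3, -2)*5 + 2)*1286 = ((3 + 3*(-2) + 3*(-3))*5 + 2)*1286 = ((3 - 6 - 9)*5 + 2)*1286 = (-12*5 + 2)*1286 = (-60 + 2)*1286 = -58*1286 = -74588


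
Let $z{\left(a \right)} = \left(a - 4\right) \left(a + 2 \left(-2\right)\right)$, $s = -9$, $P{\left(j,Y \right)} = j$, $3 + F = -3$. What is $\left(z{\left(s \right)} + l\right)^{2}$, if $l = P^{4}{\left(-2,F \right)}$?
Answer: $34225$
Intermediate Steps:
$F = -6$ ($F = -3 - 3 = -6$)
$l = 16$ ($l = \left(-2\right)^{4} = 16$)
$z{\left(a \right)} = \left(-4 + a\right)^{2}$ ($z{\left(a \right)} = \left(-4 + a\right) \left(a - 4\right) = \left(-4 + a\right) \left(-4 + a\right) = \left(-4 + a\right)^{2}$)
$\left(z{\left(s \right)} + l\right)^{2} = \left(\left(-4 - 9\right)^{2} + 16\right)^{2} = \left(\left(-13\right)^{2} + 16\right)^{2} = \left(169 + 16\right)^{2} = 185^{2} = 34225$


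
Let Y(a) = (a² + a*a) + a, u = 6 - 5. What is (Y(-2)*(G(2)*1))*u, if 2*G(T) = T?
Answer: 6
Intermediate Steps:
G(T) = T/2
u = 1
Y(a) = a + 2*a² (Y(a) = (a² + a²) + a = 2*a² + a = a + 2*a²)
(Y(-2)*(G(2)*1))*u = ((-2*(1 + 2*(-2)))*(((½)*2)*1))*1 = ((-2*(1 - 4))*(1*1))*1 = (-2*(-3)*1)*1 = (6*1)*1 = 6*1 = 6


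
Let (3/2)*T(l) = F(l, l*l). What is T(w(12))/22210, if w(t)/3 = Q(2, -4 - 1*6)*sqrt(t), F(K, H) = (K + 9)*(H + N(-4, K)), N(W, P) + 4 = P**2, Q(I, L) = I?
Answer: 516/2221 + 688*sqrt(3)/2221 ≈ 0.76887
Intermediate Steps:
N(W, P) = -4 + P**2
F(K, H) = (9 + K)*(-4 + H + K**2) (F(K, H) = (K + 9)*(H + (-4 + K**2)) = (9 + K)*(-4 + H + K**2))
w(t) = 6*sqrt(t) (w(t) = 3*(2*sqrt(t)) = 6*sqrt(t))
T(l) = -24 + 12*l**2 + 2*l**3/3 + 2*l*(-4 + l**2)/3 (T(l) = 2*(-36 + 9*(l*l) + 9*l**2 + (l*l)*l + l*(-4 + l**2))/3 = 2*(-36 + 9*l**2 + 9*l**2 + l**2*l + l*(-4 + l**2))/3 = 2*(-36 + 9*l**2 + 9*l**2 + l**3 + l*(-4 + l**2))/3 = 2*(-36 + l**3 + 18*l**2 + l*(-4 + l**2))/3 = -24 + 12*l**2 + 2*l**3/3 + 2*l*(-4 + l**2)/3)
T(w(12))/22210 = (-24 + 12*(6*sqrt(12))**2 - 16*sqrt(12) + 4*(6*sqrt(12))**3/3)/22210 = (-24 + 12*(6*(2*sqrt(3)))**2 - 16*2*sqrt(3) + 4*(6*(2*sqrt(3)))**3/3)*(1/22210) = (-24 + 12*(12*sqrt(3))**2 - 32*sqrt(3) + 4*(12*sqrt(3))**3/3)*(1/22210) = (-24 + 12*432 - 32*sqrt(3) + 4*(5184*sqrt(3))/3)*(1/22210) = (-24 + 5184 - 32*sqrt(3) + 6912*sqrt(3))*(1/22210) = (5160 + 6880*sqrt(3))*(1/22210) = 516/2221 + 688*sqrt(3)/2221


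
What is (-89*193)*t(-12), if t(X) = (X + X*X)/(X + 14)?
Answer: -1133682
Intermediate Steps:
t(X) = (X + X²)/(14 + X)
(-89*193)*t(-12) = (-89*193)*(-12*(1 - 12)/(14 - 12)) = -(-206124)*(-11)/2 = -17177*66 = -1133682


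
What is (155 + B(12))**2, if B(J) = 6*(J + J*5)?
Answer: 344569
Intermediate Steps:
B(J) = 36*J (B(J) = 6*(J + 5*J) = 6*(6*J) = 36*J)
(155 + B(12))**2 = (155 + 36*12)**2 = (155 + 432)**2 = 587**2 = 344569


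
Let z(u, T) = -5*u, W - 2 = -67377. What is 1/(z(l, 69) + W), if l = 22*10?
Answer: -1/68475 ≈ -1.4604e-5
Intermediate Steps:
W = -67375 (W = 2 - 67377 = -67375)
l = 220
1/(z(l, 69) + W) = 1/(-5*220 - 67375) = 1/(-1100 - 67375) = 1/(-68475) = -1/68475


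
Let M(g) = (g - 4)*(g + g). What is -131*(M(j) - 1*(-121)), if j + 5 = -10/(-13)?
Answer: -4220689/169 ≈ -24975.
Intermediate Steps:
j = -55/13 (j = -5 - 10/(-13) = -5 - 10*(-1/13) = -5 + 10/13 = -55/13 ≈ -4.2308)
M(g) = 2*g*(-4 + g) (M(g) = (-4 + g)*(2*g) = 2*g*(-4 + g))
-131*(M(j) - 1*(-121)) = -131*(2*(-55/13)*(-4 - 55/13) - 1*(-121)) = -131*(2*(-55/13)*(-107/13) + 121) = -131*(11770/169 + 121) = -131*32219/169 = -4220689/169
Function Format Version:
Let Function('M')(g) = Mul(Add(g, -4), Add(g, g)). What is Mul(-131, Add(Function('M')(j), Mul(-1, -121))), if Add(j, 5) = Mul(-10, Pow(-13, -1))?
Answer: Rational(-4220689, 169) ≈ -24975.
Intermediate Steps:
j = Rational(-55, 13) (j = Add(-5, Mul(-10, Pow(-13, -1))) = Add(-5, Mul(-10, Rational(-1, 13))) = Add(-5, Rational(10, 13)) = Rational(-55, 13) ≈ -4.2308)
Function('M')(g) = Mul(2, g, Add(-4, g)) (Function('M')(g) = Mul(Add(-4, g), Mul(2, g)) = Mul(2, g, Add(-4, g)))
Mul(-131, Add(Function('M')(j), Mul(-1, -121))) = Mul(-131, Add(Mul(2, Rational(-55, 13), Add(-4, Rational(-55, 13))), Mul(-1, -121))) = Mul(-131, Add(Mul(2, Rational(-55, 13), Rational(-107, 13)), 121)) = Mul(-131, Add(Rational(11770, 169), 121)) = Mul(-131, Rational(32219, 169)) = Rational(-4220689, 169)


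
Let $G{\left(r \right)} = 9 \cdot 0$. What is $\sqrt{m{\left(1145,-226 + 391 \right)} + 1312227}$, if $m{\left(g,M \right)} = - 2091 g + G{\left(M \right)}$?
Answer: $4 i \sqrt{67623} \approx 1040.2 i$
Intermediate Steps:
$G{\left(r \right)} = 0$
$m{\left(g,M \right)} = - 2091 g$ ($m{\left(g,M \right)} = - 2091 g + 0 = - 2091 g$)
$\sqrt{m{\left(1145,-226 + 391 \right)} + 1312227} = \sqrt{\left(-2091\right) 1145 + 1312227} = \sqrt{-2394195 + 1312227} = \sqrt{-1081968} = 4 i \sqrt{67623}$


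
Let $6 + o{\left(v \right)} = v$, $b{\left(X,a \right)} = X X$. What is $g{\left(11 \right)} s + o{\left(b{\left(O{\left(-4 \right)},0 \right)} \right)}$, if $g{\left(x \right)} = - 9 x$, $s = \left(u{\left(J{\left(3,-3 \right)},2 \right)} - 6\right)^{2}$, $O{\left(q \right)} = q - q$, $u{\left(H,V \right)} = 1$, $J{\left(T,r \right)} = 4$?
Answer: $-2481$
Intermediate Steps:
$O{\left(q \right)} = 0$
$b{\left(X,a \right)} = X^{2}$
$o{\left(v \right)} = -6 + v$
$s = 25$ ($s = \left(1 - 6\right)^{2} = \left(-5\right)^{2} = 25$)
$g{\left(11 \right)} s + o{\left(b{\left(O{\left(-4 \right)},0 \right)} \right)} = \left(-9\right) 11 \cdot 25 - \left(6 - 0^{2}\right) = \left(-99\right) 25 + \left(-6 + 0\right) = -2475 - 6 = -2481$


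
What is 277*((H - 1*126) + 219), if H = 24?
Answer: 32409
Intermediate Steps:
277*((H - 1*126) + 219) = 277*((24 - 1*126) + 219) = 277*((24 - 126) + 219) = 277*(-102 + 219) = 277*117 = 32409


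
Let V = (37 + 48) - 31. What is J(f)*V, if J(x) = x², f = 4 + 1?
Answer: 1350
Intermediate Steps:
V = 54 (V = 85 - 31 = 54)
f = 5
J(f)*V = 5²*54 = 25*54 = 1350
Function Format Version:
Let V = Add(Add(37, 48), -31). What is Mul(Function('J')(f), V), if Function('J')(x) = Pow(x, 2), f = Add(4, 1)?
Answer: 1350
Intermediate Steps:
V = 54 (V = Add(85, -31) = 54)
f = 5
Mul(Function('J')(f), V) = Mul(Pow(5, 2), 54) = Mul(25, 54) = 1350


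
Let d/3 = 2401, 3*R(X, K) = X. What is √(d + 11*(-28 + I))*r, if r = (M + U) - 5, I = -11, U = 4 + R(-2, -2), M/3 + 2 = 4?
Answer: 13*√6774/3 ≈ 356.65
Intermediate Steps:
M = 6 (M = -6 + 3*4 = -6 + 12 = 6)
R(X, K) = X/3
d = 7203 (d = 3*2401 = 7203)
U = 10/3 (U = 4 + (⅓)*(-2) = 4 - ⅔ = 10/3 ≈ 3.3333)
r = 13/3 (r = (6 + 10/3) - 5 = 28/3 - 5 = 13/3 ≈ 4.3333)
√(d + 11*(-28 + I))*r = √(7203 + 11*(-28 - 11))*(13/3) = √(7203 + 11*(-39))*(13/3) = √(7203 - 429)*(13/3) = √6774*(13/3) = 13*√6774/3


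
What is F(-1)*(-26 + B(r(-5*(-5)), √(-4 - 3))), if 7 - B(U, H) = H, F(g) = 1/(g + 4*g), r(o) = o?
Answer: 19/5 + I*√7/5 ≈ 3.8 + 0.52915*I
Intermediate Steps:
F(g) = 1/(5*g)
B(U, H) = 7 - H
F(-1)*(-26 + B(r(-5*(-5)), √(-4 - 3))) = ((⅕)/(-1))*(-26 + (7 - √(-4 - 3))) = ((⅕)*(-1))*(-26 + (7 - √(-7))) = -(-26 + (7 - I*√7))/5 = -(-19 - I*√7)/5 = 19/5 + I*√7/5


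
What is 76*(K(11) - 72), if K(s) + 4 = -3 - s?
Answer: -6840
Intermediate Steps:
K(s) = -7 - s (K(s) = -4 + (-3 - s) = -7 - s)
76*(K(11) - 72) = 76*((-7 - 1*11) - 72) = 76*((-7 - 11) - 72) = 76*(-18 - 72) = 76*(-90) = -6840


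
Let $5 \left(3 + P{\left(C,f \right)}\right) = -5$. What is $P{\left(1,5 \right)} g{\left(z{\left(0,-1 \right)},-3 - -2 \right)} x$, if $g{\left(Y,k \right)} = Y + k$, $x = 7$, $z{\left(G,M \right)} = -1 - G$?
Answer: $56$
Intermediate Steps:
$P{\left(C,f \right)} = -4$ ($P{\left(C,f \right)} = -3 + \frac{1}{5} \left(-5\right) = -3 - 1 = -4$)
$P{\left(1,5 \right)} g{\left(z{\left(0,-1 \right)},-3 - -2 \right)} x = - 4 \left(\left(-1 - 0\right) - 1\right) 7 = - 4 \left(\left(-1 + 0\right) + \left(-3 + 2\right)\right) 7 = - 4 \left(-1 - 1\right) 7 = \left(-4\right) \left(-2\right) 7 = 8 \cdot 7 = 56$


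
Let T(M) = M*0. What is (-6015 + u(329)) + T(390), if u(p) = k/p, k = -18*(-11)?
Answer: -1978737/329 ≈ -6014.4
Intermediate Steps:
T(M) = 0
k = 198
u(p) = 198/p
(-6015 + u(329)) + T(390) = (-6015 + 198/329) + 0 = -1978737/329 + 0 = -1978737/329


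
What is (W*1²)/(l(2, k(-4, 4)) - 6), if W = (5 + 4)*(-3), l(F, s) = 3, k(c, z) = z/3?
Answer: 9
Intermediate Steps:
k(c, z) = z/3 (k(c, z) = z*(⅓) = z/3)
W = -27 (W = 9*(-3) = -27)
(W*1²)/(l(2, k(-4, 4)) - 6) = (-27*1²)/(3 - 6) = -27*1/(-3) = -27*(-⅓) = 9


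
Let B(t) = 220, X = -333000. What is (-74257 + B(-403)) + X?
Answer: -407037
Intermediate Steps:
(-74257 + B(-403)) + X = (-74257 + 220) - 333000 = -74037 - 333000 = -407037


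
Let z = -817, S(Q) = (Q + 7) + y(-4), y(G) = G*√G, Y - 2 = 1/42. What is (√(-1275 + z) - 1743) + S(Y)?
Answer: -72827/42 - 8*I + 2*I*√523 ≈ -1734.0 + 37.738*I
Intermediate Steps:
Y = 85/42 (Y = 2 + 1/42 = 85/42 ≈ 2.0238)
y(G) = G^(3/2)
S(Q) = 7 + Q - 8*I (S(Q) = (Q + 7) + (-4)^(3/2) = (7 + Q) - 8*I = 7 + Q - 8*I)
(√(-1275 + z) - 1743) + S(Y) = (√(-1275 - 817) - 1743) + (7 + 85/42 - 8*I) = (√(-2092) - 1743) + (379/42 - 8*I) = (2*I*√523 - 1743) + (379/42 - 8*I) = (-1743 + 2*I*√523) + (379/42 - 8*I) = -72827/42 - 8*I + 2*I*√523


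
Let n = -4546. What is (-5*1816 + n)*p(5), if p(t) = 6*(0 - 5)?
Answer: 408780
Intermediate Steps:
p(t) = -30 (p(t) = 6*(-5) = -30)
(-5*1816 + n)*p(5) = (-5*1816 - 4546)*(-30) = (-9080 - 4546)*(-30) = -13626*(-30) = 408780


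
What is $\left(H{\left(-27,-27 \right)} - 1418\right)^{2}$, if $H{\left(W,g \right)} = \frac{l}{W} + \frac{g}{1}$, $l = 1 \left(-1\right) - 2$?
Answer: $\frac{169104016}{81} \approx 2.0877 \cdot 10^{6}$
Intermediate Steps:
$l = -3$ ($l = -1 - 2 = -3$)
$H{\left(W,g \right)} = g - \frac{3}{W}$ ($H{\left(W,g \right)} = - \frac{3}{W} + \frac{g}{1} = - \frac{3}{W} + g 1 = - \frac{3}{W} + g = g - \frac{3}{W}$)
$\left(H{\left(-27,-27 \right)} - 1418\right)^{2} = \left(\left(-27 - \frac{3}{-27}\right) - 1418\right)^{2} = \left(\left(-27 - - \frac{1}{9}\right) - 1418\right)^{2} = \left(\left(-27 + \frac{1}{9}\right) - 1418\right)^{2} = \left(- \frac{242}{9} - 1418\right)^{2} = \left(- \frac{13004}{9}\right)^{2} = \frac{169104016}{81}$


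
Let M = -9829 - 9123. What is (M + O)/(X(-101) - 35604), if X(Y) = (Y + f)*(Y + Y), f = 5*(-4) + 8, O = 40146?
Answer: -10597/6389 ≈ -1.6586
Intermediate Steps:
M = -18952
f = -12 (f = -20 + 8 = -12)
X(Y) = 2*Y*(-12 + Y) (X(Y) = (Y - 12)*(Y + Y) = (-12 + Y)*(2*Y) = 2*Y*(-12 + Y))
(M + O)/(X(-101) - 35604) = (-18952 + 40146)/(2*(-101)*(-12 - 101) - 35604) = 21194/(2*(-101)*(-113) - 35604) = 21194/(22826 - 35604) = 21194/(-12778) = 21194*(-1/12778) = -10597/6389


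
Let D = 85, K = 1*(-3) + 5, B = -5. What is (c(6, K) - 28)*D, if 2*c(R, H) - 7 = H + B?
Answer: -2210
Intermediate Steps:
K = 2 (K = -3 + 5 = 2)
c(R, H) = 1 + H/2 (c(R, H) = 7/2 + (H - 5)/2 = 7/2 + (-5 + H)/2 = 7/2 + (-5/2 + H/2) = 1 + H/2)
(c(6, K) - 28)*D = ((1 + (½)*2) - 28)*85 = ((1 + 1) - 28)*85 = (2 - 28)*85 = -26*85 = -2210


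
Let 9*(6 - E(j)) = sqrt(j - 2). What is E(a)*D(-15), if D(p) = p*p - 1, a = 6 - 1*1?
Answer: 1344 - 224*sqrt(3)/9 ≈ 1300.9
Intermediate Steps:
a = 5 (a = 6 - 1 = 5)
D(p) = -1 + p**2 (D(p) = p**2 - 1 = -1 + p**2)
E(j) = 6 - sqrt(-2 + j)/9 (E(j) = 6 - sqrt(j - 2)/9 = 6 - sqrt(-2 + j)/9)
E(a)*D(-15) = (6 - sqrt(-2 + 5)/9)*(-1 + (-15)**2) = (6 - sqrt(3)/9)*(-1 + 225) = (6 - sqrt(3)/9)*224 = 1344 - 224*sqrt(3)/9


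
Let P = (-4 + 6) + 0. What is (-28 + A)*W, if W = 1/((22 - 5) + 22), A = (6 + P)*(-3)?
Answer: -4/3 ≈ -1.3333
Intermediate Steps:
P = 2 (P = 2 + 0 = 2)
A = -24 (A = (6 + 2)*(-3) = 8*(-3) = -24)
W = 1/39 (W = 1/(17 + 22) = 1/39 ≈ 0.025641)
(-28 + A)*W = (-28 - 24)*(1/39) = -52*1/39 = -4/3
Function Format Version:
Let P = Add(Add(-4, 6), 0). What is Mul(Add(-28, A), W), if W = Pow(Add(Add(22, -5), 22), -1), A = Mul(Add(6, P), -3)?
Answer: Rational(-4, 3) ≈ -1.3333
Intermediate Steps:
P = 2 (P = Add(2, 0) = 2)
A = -24 (A = Mul(Add(6, 2), -3) = Mul(8, -3) = -24)
W = Rational(1, 39) (W = Pow(Add(17, 22), -1) = Pow(39, -1) = Rational(1, 39) ≈ 0.025641)
Mul(Add(-28, A), W) = Mul(Add(-28, -24), Rational(1, 39)) = Mul(-52, Rational(1, 39)) = Rational(-4, 3)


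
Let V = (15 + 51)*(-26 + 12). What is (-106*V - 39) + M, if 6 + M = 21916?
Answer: 119815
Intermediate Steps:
M = 21910 (M = -6 + 21916 = 21910)
V = -924 (V = 66*(-14) = -924)
(-106*V - 39) + M = (-106*(-924) - 39) + 21910 = (97944 - 39) + 21910 = 97905 + 21910 = 119815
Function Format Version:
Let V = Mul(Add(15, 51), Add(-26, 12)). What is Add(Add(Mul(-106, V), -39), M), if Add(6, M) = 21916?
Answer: 119815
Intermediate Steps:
M = 21910 (M = Add(-6, 21916) = 21910)
V = -924 (V = Mul(66, -14) = -924)
Add(Add(Mul(-106, V), -39), M) = Add(Add(Mul(-106, -924), -39), 21910) = Add(Add(97944, -39), 21910) = Add(97905, 21910) = 119815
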